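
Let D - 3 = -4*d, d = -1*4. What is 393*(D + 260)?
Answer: 109647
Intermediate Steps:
d = -4
D = 19 (D = 3 - 4*(-4) = 3 + 16 = 19)
393*(D + 260) = 393*(19 + 260) = 393*279 = 109647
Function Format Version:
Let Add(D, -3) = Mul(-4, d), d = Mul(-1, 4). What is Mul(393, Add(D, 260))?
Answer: 109647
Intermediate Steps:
d = -4
D = 19 (D = Add(3, Mul(-4, -4)) = Add(3, 16) = 19)
Mul(393, Add(D, 260)) = Mul(393, Add(19, 260)) = Mul(393, 279) = 109647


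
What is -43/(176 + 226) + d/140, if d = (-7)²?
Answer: 977/4020 ≈ 0.24303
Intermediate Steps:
d = 49
-43/(176 + 226) + d/140 = -43/(176 + 226) + 49/140 = -43/402 + 49*(1/140) = -43*1/402 + 7/20 = -43/402 + 7/20 = 977/4020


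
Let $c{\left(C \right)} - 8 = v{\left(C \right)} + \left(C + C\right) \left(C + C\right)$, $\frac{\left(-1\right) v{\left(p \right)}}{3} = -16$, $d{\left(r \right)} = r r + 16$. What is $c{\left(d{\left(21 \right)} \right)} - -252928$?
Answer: $1088380$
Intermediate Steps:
$d{\left(r \right)} = 16 + r^{2}$ ($d{\left(r \right)} = r^{2} + 16 = 16 + r^{2}$)
$v{\left(p \right)} = 48$ ($v{\left(p \right)} = \left(-3\right) \left(-16\right) = 48$)
$c{\left(C \right)} = 56 + 4 C^{2}$ ($c{\left(C \right)} = 8 + \left(48 + \left(C + C\right) \left(C + C\right)\right) = 8 + \left(48 + 2 C 2 C\right) = 8 + \left(48 + 4 C^{2}\right) = 56 + 4 C^{2}$)
$c{\left(d{\left(21 \right)} \right)} - -252928 = \left(56 + 4 \left(16 + 21^{2}\right)^{2}\right) - -252928 = \left(56 + 4 \left(16 + 441\right)^{2}\right) + 252928 = \left(56 + 4 \cdot 457^{2}\right) + 252928 = \left(56 + 4 \cdot 208849\right) + 252928 = \left(56 + 835396\right) + 252928 = 835452 + 252928 = 1088380$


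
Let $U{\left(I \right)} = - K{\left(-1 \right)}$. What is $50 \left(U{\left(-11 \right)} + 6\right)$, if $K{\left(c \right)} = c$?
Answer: $350$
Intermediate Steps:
$U{\left(I \right)} = 1$ ($U{\left(I \right)} = \left(-1\right) \left(-1\right) = 1$)
$50 \left(U{\left(-11 \right)} + 6\right) = 50 \left(1 + 6\right) = 50 \cdot 7 = 350$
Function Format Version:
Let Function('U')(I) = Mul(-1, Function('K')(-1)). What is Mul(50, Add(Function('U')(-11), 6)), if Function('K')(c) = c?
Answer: 350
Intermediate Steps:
Function('U')(I) = 1 (Function('U')(I) = Mul(-1, -1) = 1)
Mul(50, Add(Function('U')(-11), 6)) = Mul(50, Add(1, 6)) = Mul(50, 7) = 350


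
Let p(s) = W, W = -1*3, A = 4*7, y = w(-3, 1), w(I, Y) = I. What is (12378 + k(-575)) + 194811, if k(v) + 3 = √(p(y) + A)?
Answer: 207191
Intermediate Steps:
y = -3
A = 28
W = -3
p(s) = -3
k(v) = 2 (k(v) = -3 + √(-3 + 28) = -3 + √25 = -3 + 5 = 2)
(12378 + k(-575)) + 194811 = (12378 + 2) + 194811 = 12380 + 194811 = 207191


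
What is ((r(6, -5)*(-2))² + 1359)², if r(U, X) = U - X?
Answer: 3396649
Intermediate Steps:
((r(6, -5)*(-2))² + 1359)² = (((6 - 1*(-5))*(-2))² + 1359)² = (((6 + 5)*(-2))² + 1359)² = ((11*(-2))² + 1359)² = ((-22)² + 1359)² = (484 + 1359)² = 1843² = 3396649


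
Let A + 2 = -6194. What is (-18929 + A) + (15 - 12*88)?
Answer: -26166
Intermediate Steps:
A = -6196 (A = -2 - 6194 = -6196)
(-18929 + A) + (15 - 12*88) = (-18929 - 6196) + (15 - 12*88) = -25125 + (15 - 1056) = -25125 - 1041 = -26166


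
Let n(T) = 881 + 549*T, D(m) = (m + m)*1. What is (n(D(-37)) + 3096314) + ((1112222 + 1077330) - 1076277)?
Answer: 4169844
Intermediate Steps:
D(m) = 2*m (D(m) = (2*m)*1 = 2*m)
(n(D(-37)) + 3096314) + ((1112222 + 1077330) - 1076277) = ((881 + 549*(2*(-37))) + 3096314) + ((1112222 + 1077330) - 1076277) = ((881 + 549*(-74)) + 3096314) + (2189552 - 1076277) = ((881 - 40626) + 3096314) + 1113275 = (-39745 + 3096314) + 1113275 = 3056569 + 1113275 = 4169844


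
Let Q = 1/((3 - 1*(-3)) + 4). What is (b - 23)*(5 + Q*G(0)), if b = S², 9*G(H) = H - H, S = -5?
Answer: 10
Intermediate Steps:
Q = ⅒ (Q = 1/((3 + 3) + 4) = 1/(6 + 4) = 1/10 = ⅒ ≈ 0.10000)
G(H) = 0 (G(H) = (H - H)/9 = (⅑)*0 = 0)
b = 25 (b = (-5)² = 25)
(b - 23)*(5 + Q*G(0)) = (25 - 23)*(5 + (⅒)*0) = 2*(5 + 0) = 2*5 = 10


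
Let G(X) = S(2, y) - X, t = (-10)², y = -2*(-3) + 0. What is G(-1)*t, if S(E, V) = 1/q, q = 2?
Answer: 150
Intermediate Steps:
y = 6 (y = 6 + 0 = 6)
t = 100
S(E, V) = ½ (S(E, V) = 1/2 = ½)
G(X) = ½ - X
G(-1)*t = (½ - 1*(-1))*100 = (½ + 1)*100 = (3/2)*100 = 150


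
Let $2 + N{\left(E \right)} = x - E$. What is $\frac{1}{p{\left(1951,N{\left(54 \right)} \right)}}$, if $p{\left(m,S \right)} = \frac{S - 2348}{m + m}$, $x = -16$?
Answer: $- \frac{1951}{1210} \approx -1.6124$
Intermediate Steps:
$N{\left(E \right)} = -18 - E$ ($N{\left(E \right)} = -2 - \left(16 + E\right) = -18 - E$)
$p{\left(m,S \right)} = \frac{-2348 + S}{2 m}$
$\frac{1}{p{\left(1951,N{\left(54 \right)} \right)}} = \frac{1}{\frac{1}{2} \cdot \frac{1}{1951} \left(-2348 - 72\right)} = \frac{1}{\frac{1}{2} \cdot \frac{1}{1951} \left(-2420\right)} = \frac{1}{- \frac{1210}{1951}} = - \frac{1951}{1210}$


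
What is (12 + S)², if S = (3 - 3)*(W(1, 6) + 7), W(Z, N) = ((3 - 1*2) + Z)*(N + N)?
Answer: 144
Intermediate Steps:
W(Z, N) = 2*N*(1 + Z) (W(Z, N) = ((3 - 2) + Z)*(2*N) = (1 + Z)*(2*N) = 2*N*(1 + Z))
S = 0 (S = (3 - 3)*(2*6*(1 + 1) + 7) = 0*(2*6*2 + 7) = 0*(24 + 7) = 0*31 = 0)
(12 + S)² = (12 + 0)² = 12² = 144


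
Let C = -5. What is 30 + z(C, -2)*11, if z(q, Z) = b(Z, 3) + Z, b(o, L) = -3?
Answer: -25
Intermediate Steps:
z(q, Z) = -3 + Z
30 + z(C, -2)*11 = 30 + (-3 - 2)*11 = 30 - 5*11 = 30 - 55 = -25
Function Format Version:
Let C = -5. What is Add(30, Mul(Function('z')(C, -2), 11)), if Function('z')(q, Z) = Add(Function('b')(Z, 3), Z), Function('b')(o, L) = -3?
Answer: -25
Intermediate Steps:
Function('z')(q, Z) = Add(-3, Z)
Add(30, Mul(Function('z')(C, -2), 11)) = Add(30, Mul(Add(-3, -2), 11)) = Add(30, Mul(-5, 11)) = Add(30, -55) = -25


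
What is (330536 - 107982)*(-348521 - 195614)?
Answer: -121099420790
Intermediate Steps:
(330536 - 107982)*(-348521 - 195614) = 222554*(-544135) = -121099420790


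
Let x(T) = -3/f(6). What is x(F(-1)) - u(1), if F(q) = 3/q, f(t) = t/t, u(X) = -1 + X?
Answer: -3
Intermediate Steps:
f(t) = 1
x(T) = -3 (x(T) = -3/1 = -3*1 = -3)
x(F(-1)) - u(1) = -3 - (-1 + 1) = -3 - 1*0 = -3 + 0 = -3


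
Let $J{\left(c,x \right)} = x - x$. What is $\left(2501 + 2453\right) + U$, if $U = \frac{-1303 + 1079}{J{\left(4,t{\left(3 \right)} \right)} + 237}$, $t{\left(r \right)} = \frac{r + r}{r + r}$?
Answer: $\frac{1173874}{237} \approx 4953.1$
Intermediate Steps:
$t{\left(r \right)} = 1$ ($t{\left(r \right)} = \frac{2 r}{2 r} = 2 r \frac{1}{2 r} = 1$)
$J{\left(c,x \right)} = 0$
$U = - \frac{224}{237}$ ($U = \frac{-1303 + 1079}{0 + 237} = - \frac{224}{237} \approx -0.94515$)
$\left(2501 + 2453\right) + U = \left(2501 + 2453\right) - \frac{224}{237} = 4954 - \frac{224}{237} = \frac{1173874}{237}$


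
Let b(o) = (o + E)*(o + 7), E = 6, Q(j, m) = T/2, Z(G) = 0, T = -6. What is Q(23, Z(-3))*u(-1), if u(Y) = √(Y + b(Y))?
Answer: -3*√29 ≈ -16.155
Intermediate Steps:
Q(j, m) = -3 (Q(j, m) = -6/2 = -6*½ = -3)
b(o) = (6 + o)*(7 + o) (b(o) = (o + 6)*(o + 7) = (6 + o)*(7 + o))
u(Y) = √(42 + Y² + 14*Y) (u(Y) = √(Y + (42 + Y² + 13*Y)) = √(42 + Y² + 14*Y))
Q(23, Z(-3))*u(-1) = -3*√(42 + (-1)² + 14*(-1)) = -3*√(42 + 1 - 14) = -3*√29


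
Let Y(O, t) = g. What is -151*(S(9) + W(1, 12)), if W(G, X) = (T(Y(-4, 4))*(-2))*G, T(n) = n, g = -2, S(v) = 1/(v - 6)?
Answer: -1963/3 ≈ -654.33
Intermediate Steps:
S(v) = 1/(-6 + v)
Y(O, t) = -2
W(G, X) = 4*G (W(G, X) = (-2*(-2))*G = 4*G)
-151*(S(9) + W(1, 12)) = -151*(1/(-6 + 9) + 4*1) = -151*(1/3 + 4) = -151*(⅓ + 4) = -151*13/3 = -1963/3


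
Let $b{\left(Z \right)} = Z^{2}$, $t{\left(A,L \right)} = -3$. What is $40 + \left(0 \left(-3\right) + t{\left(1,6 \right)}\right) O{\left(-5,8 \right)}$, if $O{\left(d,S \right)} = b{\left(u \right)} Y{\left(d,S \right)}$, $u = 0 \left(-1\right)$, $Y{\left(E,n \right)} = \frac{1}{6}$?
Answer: $40$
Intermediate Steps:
$Y{\left(E,n \right)} = \frac{1}{6}$
$u = 0$
$O{\left(d,S \right)} = 0$ ($O{\left(d,S \right)} = 0^{2} \cdot \frac{1}{6} = 0 \cdot \frac{1}{6} = 0$)
$40 + \left(0 \left(-3\right) + t{\left(1,6 \right)}\right) O{\left(-5,8 \right)} = 40 + \left(0 \left(-3\right) - 3\right) 0 = 40 + \left(0 - 3\right) 0 = 40 - 0 = 40 + 0 = 40$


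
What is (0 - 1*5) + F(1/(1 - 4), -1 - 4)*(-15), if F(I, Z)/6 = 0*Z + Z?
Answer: 445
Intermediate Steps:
F(I, Z) = 6*Z (F(I, Z) = 6*(0*Z + Z) = 6*(0 + Z) = 6*Z)
(0 - 1*5) + F(1/(1 - 4), -1 - 4)*(-15) = (0 - 1*5) + (6*(-1 - 4))*(-15) = (0 - 5) + (6*(-5))*(-15) = -5 - 30*(-15) = -5 + 450 = 445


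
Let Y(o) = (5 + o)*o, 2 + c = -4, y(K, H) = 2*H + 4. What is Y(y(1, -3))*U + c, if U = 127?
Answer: -768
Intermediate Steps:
y(K, H) = 4 + 2*H
c = -6 (c = -2 - 4 = -6)
Y(o) = o*(5 + o)
Y(y(1, -3))*U + c = ((4 + 2*(-3))*(5 + (4 + 2*(-3))))*127 - 6 = ((4 - 6)*(5 + (4 - 6)))*127 - 6 = -2*(5 - 2)*127 - 6 = -2*3*127 - 6 = -6*127 - 6 = -762 - 6 = -768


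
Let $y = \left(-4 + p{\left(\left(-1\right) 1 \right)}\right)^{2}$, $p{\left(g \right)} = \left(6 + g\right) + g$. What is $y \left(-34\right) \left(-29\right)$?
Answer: $0$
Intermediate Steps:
$p{\left(g \right)} = 6 + 2 g$
$y = 0$ ($y = \left(-4 + \left(6 + 2 \left(\left(-1\right) 1\right)\right)\right)^{2} = \left(-4 + \left(6 + 2 \left(-1\right)\right)\right)^{2} = \left(-4 + \left(6 - 2\right)\right)^{2} = \left(-4 + 4\right)^{2} = 0^{2} = 0$)
$y \left(-34\right) \left(-29\right) = 0 \left(-34\right) \left(-29\right) = 0 \left(-29\right) = 0$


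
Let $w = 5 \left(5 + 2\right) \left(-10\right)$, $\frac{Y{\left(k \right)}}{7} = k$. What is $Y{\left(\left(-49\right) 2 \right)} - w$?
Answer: $-336$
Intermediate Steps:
$Y{\left(k \right)} = 7 k$
$w = -350$ ($w = 5 \cdot 7 \left(-10\right) = 35 \left(-10\right) = -350$)
$Y{\left(\left(-49\right) 2 \right)} - w = 7 \left(\left(-49\right) 2\right) - -350 = 7 \left(-98\right) + 350 = -686 + 350 = -336$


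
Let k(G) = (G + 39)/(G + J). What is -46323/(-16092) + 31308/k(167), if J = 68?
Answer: 6578027861/184164 ≈ 35718.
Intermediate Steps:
k(G) = (39 + G)/(68 + G) (k(G) = (G + 39)/(G + 68) = (39 + G)/(68 + G))
-46323/(-16092) + 31308/k(167) = -46323/(-16092) + 31308/(((39 + 167)/(68 + 167))) = -46323*(-1/16092) + 31308/((206/235)) = 5147/1788 + 31308/(((1/235)*206)) = 5147/1788 + 31308/(206/235) = 5147/1788 + 31308*(235/206) = 5147/1788 + 3678690/103 = 6578027861/184164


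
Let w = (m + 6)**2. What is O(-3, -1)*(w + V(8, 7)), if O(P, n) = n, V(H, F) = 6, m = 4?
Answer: -106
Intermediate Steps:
w = 100 (w = (4 + 6)**2 = 10**2 = 100)
O(-3, -1)*(w + V(8, 7)) = -(100 + 6) = -1*106 = -106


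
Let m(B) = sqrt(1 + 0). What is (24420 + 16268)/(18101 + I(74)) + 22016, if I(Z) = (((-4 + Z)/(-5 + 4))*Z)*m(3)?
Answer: 284509424/12921 ≈ 22019.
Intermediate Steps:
m(B) = 1 (m(B) = sqrt(1) = 1)
I(Z) = Z*(4 - Z) (I(Z) = (((-4 + Z)/(-5 + 4))*Z)*1 = (((-4 + Z)/(-1))*Z)*1 = (((-4 + Z)*(-1))*Z)*1 = ((4 - Z)*Z)*1 = (Z*(4 - Z))*1 = Z*(4 - Z))
(24420 + 16268)/(18101 + I(74)) + 22016 = (24420 + 16268)/(18101 + 74*(4 - 1*74)) + 22016 = 40688/(18101 + 74*(4 - 74)) + 22016 = 40688/(18101 + 74*(-70)) + 22016 = 40688/(18101 - 5180) + 22016 = 40688/12921 + 22016 = 284509424/12921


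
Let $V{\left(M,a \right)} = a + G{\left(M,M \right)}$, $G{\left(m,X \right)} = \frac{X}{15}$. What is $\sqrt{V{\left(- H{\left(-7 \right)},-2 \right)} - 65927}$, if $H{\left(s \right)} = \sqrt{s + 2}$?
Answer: $\frac{\sqrt{-14834025 - 15 i \sqrt{5}}}{15} \approx 0.00029029 - 256.77 i$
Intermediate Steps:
$G{\left(m,X \right)} = \frac{X}{15}$ ($G{\left(m,X \right)} = X \frac{1}{15} = \frac{X}{15}$)
$H{\left(s \right)} = \sqrt{2 + s}$
$V{\left(M,a \right)} = a + \frac{M}{15}$
$\sqrt{V{\left(- H{\left(-7 \right)},-2 \right)} - 65927} = \sqrt{\left(-2 + \frac{\left(-1\right) \sqrt{2 - 7}}{15}\right) - 65927} = \sqrt{\left(-2 + \frac{\left(-1\right) \sqrt{-5}}{15}\right) - 65927} = \sqrt{\left(-2 + \frac{\left(-1\right) i \sqrt{5}}{15}\right) - 65927} = \sqrt{\left(-2 - \frac{i \sqrt{5}}{15}\right) - 65927} = \sqrt{-65929 - \frac{i \sqrt{5}}{15}}$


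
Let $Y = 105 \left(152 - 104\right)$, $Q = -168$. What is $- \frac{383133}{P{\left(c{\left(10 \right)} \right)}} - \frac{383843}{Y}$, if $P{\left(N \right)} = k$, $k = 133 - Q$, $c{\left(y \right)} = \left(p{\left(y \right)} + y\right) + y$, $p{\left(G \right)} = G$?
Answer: $- \frac{292361009}{216720} \approx -1349.0$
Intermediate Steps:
$c{\left(y \right)} = 3 y$ ($c{\left(y \right)} = \left(y + y\right) + y = 2 y + y = 3 y$)
$Y = 5040$ ($Y = 105 \cdot 48 = 5040$)
$k = 301$ ($k = 133 - -168 = 133 + 168 = 301$)
$P{\left(N \right)} = 301$
$- \frac{383133}{P{\left(c{\left(10 \right)} \right)}} - \frac{383843}{Y} = - \frac{383133}{301} - \frac{383843}{5040} = - \frac{292361009}{216720}$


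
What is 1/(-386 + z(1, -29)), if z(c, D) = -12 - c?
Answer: -1/399 ≈ -0.0025063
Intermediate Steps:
1/(-386 + z(1, -29)) = 1/(-386 + (-12 - 1*1)) = 1/(-386 + (-12 - 1)) = 1/(-386 - 13) = 1/(-399) = -1/399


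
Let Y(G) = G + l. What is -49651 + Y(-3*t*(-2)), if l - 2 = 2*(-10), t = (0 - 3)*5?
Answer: -49759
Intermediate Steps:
t = -15 (t = -3*5 = -15)
l = -18 (l = 2 + 2*(-10) = 2 - 20 = -18)
Y(G) = -18 + G (Y(G) = G - 18 = -18 + G)
-49651 + Y(-3*t*(-2)) = -49651 + (-18 - 3*(-15)*(-2)) = -49651 + (-18 + 45*(-2)) = -49651 + (-18 - 90) = -49651 - 108 = -49759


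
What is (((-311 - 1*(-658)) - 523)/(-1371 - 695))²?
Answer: 7744/1067089 ≈ 0.0072571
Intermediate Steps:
(((-311 - 1*(-658)) - 523)/(-1371 - 695))² = (((-311 + 658) - 523)/(-2066))² = ((347 - 523)*(-1/2066))² = (-176*(-1/2066))² = (88/1033)² = 7744/1067089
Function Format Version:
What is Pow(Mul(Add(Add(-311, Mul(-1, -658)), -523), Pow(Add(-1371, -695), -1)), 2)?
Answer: Rational(7744, 1067089) ≈ 0.0072571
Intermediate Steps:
Pow(Mul(Add(Add(-311, Mul(-1, -658)), -523), Pow(Add(-1371, -695), -1)), 2) = Pow(Mul(Add(Add(-311, 658), -523), Pow(-2066, -1)), 2) = Pow(Mul(Add(347, -523), Rational(-1, 2066)), 2) = Pow(Mul(-176, Rational(-1, 2066)), 2) = Pow(Rational(88, 1033), 2) = Rational(7744, 1067089)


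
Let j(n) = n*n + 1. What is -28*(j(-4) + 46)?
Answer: -1764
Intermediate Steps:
j(n) = 1 + n² (j(n) = n² + 1 = 1 + n²)
-28*(j(-4) + 46) = -28*((1 + (-4)²) + 46) = -28*((1 + 16) + 46) = -28*(17 + 46) = -28*63 = -1764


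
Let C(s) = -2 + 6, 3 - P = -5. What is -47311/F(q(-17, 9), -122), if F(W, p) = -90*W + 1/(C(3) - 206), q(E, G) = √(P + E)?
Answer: 562166/174977153 - 30660533640*I/174977153 ≈ 0.0032128 - 175.23*I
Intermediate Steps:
P = 8 (P = 3 - 1*(-5) = 3 + 5 = 8)
C(s) = 4
q(E, G) = √(8 + E)
F(W, p) = -1/202 - 90*W (F(W, p) = -90*W + 1/(4 - 206) = -90*W + 1/(-202) = -90*W - 1/202 = -1/202 - 90*W)
-47311/F(q(-17, 9), -122) = -47311/(-1/202 - 90*√(8 - 17)) = -47311/(-1/202 - 270*I) = -47311*40804*(-1/202 + 270*I)/2974611601 = -113557532*(-1/202 + 270*I)/174977153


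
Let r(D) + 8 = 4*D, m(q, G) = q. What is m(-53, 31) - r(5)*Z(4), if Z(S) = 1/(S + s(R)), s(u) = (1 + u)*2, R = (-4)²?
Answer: -1013/19 ≈ -53.316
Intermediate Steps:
R = 16
s(u) = 2 + 2*u
Z(S) = 1/(34 + S) (Z(S) = 1/(S + (2 + 2*16)) = 1/(S + (2 + 32)) = 1/(S + 34) = 1/(34 + S))
r(D) = -8 + 4*D
m(-53, 31) - r(5)*Z(4) = -53 - (-8 + 4*5)/(34 + 4) = -53 - (-8 + 20)/38 = -53 - 12/38 = -53 - 1*6/19 = -53 - 6/19 = -1013/19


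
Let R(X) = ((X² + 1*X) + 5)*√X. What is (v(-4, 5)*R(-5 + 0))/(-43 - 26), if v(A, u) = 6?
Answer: -50*I*√5/23 ≈ -4.861*I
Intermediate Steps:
R(X) = √X*(5 + X + X²) (R(X) = ((X² + X) + 5)*√X = ((X + X²) + 5)*√X = (5 + X + X²)*√X = √X*(5 + X + X²))
(v(-4, 5)*R(-5 + 0))/(-43 - 26) = (6*(√(-5 + 0)*(5 + (-5 + 0) + (-5 + 0)²)))/(-43 - 26) = (6*(√(-5)*(5 - 5 + (-5)²)))/(-69) = (6*((I*√5)*(5 - 5 + 25)))*(-1/69) = (6*((I*√5)*25))*(-1/69) = (6*(25*I*√5))*(-1/69) = (150*I*√5)*(-1/69) = -50*I*√5/23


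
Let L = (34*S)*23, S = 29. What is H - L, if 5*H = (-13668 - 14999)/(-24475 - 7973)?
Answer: -3679250053/162240 ≈ -22678.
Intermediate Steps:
L = 22678 (L = (34*29)*23 = 986*23 = 22678)
H = 28667/162240 (H = ((-13668 - 14999)/(-24475 - 7973))/5 = (-28667/(-32448))/5 = (-28667*(-1/32448))/5 = (⅕)*(28667/32448) = 28667/162240 ≈ 0.17670)
H - L = 28667/162240 - 1*22678 = 28667/162240 - 22678 = -3679250053/162240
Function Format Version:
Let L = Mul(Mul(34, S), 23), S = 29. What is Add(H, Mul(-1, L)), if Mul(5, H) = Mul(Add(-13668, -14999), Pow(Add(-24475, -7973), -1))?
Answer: Rational(-3679250053, 162240) ≈ -22678.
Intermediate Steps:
L = 22678 (L = Mul(Mul(34, 29), 23) = Mul(986, 23) = 22678)
H = Rational(28667, 162240) (H = Mul(Rational(1, 5), Mul(Add(-13668, -14999), Pow(Add(-24475, -7973), -1))) = Mul(Rational(1, 5), Mul(-28667, Pow(-32448, -1))) = Mul(Rational(1, 5), Mul(-28667, Rational(-1, 32448))) = Mul(Rational(1, 5), Rational(28667, 32448)) = Rational(28667, 162240) ≈ 0.17670)
Add(H, Mul(-1, L)) = Add(Rational(28667, 162240), Mul(-1, 22678)) = Add(Rational(28667, 162240), -22678) = Rational(-3679250053, 162240)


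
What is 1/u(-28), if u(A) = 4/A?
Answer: -7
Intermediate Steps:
1/u(-28) = 1/(4/(-28)) = 1/(4*(-1/28)) = 1/(-⅐) = -7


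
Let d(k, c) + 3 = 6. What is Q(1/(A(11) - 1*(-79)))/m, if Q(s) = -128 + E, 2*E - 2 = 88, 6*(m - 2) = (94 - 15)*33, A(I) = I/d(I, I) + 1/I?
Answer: -166/873 ≈ -0.19015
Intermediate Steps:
d(k, c) = 3 (d(k, c) = -3 + 6 = 3)
A(I) = 1/I + I/3 (A(I) = I/3 + 1/I = 1/I + I/3)
m = 873/2 (m = 2 + ((94 - 15)*33)/6 = 2 + (79*33)/6 = 2 + (⅙)*2607 = 2 + 869/2 = 873/2 ≈ 436.50)
E = 45 (E = 1 + (½)*88 = 1 + 44 = 45)
Q(s) = -83 (Q(s) = -128 + 45 = -83)
Q(1/(A(11) - 1*(-79)))/m = -83/873/2 = -83*2/873 = -166/873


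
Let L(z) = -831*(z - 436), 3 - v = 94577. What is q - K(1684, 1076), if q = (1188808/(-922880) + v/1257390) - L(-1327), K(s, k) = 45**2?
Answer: -21280354461207923/14505251040 ≈ -1.4671e+6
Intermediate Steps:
K(s, k) = 2025
v = -94574 (v = 3 - 1*94577 = 3 - 94577 = -94574)
L(z) = 362316 - 831*z (L(z) = -831*(-436 + z) = 362316 - 831*z)
q = -21250981327851923/14505251040 (q = (1188808/(-922880) - 94574/1257390) - (362316 - 831*(-1327)) = (1188808*(-1/922880) - 94574*1/1257390) - (362316 + 1102737) = (-148601/115360 - 47287/628695) - 1*1465053 = -19775946803/14505251040 - 1465053 = -21250981327851923/14505251040 ≈ -1.4651e+6)
q - K(1684, 1076) = -21250981327851923/14505251040 - 1*2025 = -21250981327851923/14505251040 - 2025 = -21280354461207923/14505251040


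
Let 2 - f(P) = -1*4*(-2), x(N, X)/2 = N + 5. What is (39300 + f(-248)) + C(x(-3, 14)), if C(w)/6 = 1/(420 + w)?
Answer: 8330331/212 ≈ 39294.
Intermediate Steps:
x(N, X) = 10 + 2*N (x(N, X) = 2*(N + 5) = 2*(5 + N) = 10 + 2*N)
f(P) = -6 (f(P) = 2 - (-1*4)*(-2) = 2 - (-4)*(-2) = 2 - 1*8 = 2 - 8 = -6)
C(w) = 6/(420 + w)
(39300 + f(-248)) + C(x(-3, 14)) = (39300 - 6) + 6/(420 + (10 + 2*(-3))) = 39294 + 6/(420 + (10 - 6)) = 39294 + 6/(420 + 4) = 39294 + 6/424 = 39294 + 6*(1/424) = 39294 + 3/212 = 8330331/212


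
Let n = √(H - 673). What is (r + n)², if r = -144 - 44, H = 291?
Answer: (188 - I*√382)² ≈ 34962.0 - 7348.9*I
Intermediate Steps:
r = -188
n = I*√382 (n = √(291 - 673) = √(-382) = I*√382 ≈ 19.545*I)
(r + n)² = (-188 + I*√382)²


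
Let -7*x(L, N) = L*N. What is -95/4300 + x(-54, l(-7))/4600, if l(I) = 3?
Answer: -2953/173075 ≈ -0.017062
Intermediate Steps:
x(L, N) = -L*N/7
-95/4300 + x(-54, l(-7))/4600 = -95/4300 - 1/7*(-54)*3/4600 = -95*1/4300 + (162/7)*(1/4600) = -19/860 + 81/16100 = -2953/173075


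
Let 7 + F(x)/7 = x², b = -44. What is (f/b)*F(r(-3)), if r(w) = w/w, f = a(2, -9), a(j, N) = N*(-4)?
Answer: 378/11 ≈ 34.364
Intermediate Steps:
a(j, N) = -4*N
f = 36 (f = -4*(-9) = 36)
r(w) = 1
F(x) = -49 + 7*x²
(f/b)*F(r(-3)) = (36/(-44))*(-49 + 7*1²) = (-1/44*36)*(-49 + 7*1) = -9*(-49 + 7)/11 = -9/11*(-42) = 378/11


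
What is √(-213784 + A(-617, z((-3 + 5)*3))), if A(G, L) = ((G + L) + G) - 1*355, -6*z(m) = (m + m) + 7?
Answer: I*√7753542/6 ≈ 464.09*I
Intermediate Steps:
z(m) = -7/6 - m/3 (z(m) = -((m + m) + 7)/6 = -(2*m + 7)/6 = -(7 + 2*m)/6 = -7/6 - m/3)
A(G, L) = -355 + L + 2*G (A(G, L) = (L + 2*G) - 355 = -355 + L + 2*G)
√(-213784 + A(-617, z((-3 + 5)*3))) = √(-213784 + (-355 + (-7/6 - (-3 + 5)*3/3) + 2*(-617))) = √(-213784 + (-355 + (-7/6 - 2*3/3) - 1234)) = √(-213784 + (-355 + (-7/6 - ⅓*6) - 1234)) = √(-213784 + (-355 + (-7/6 - 2) - 1234)) = √(-213784 + (-355 - 19/6 - 1234)) = √(-213784 - 9553/6) = √(-1292257/6) = I*√7753542/6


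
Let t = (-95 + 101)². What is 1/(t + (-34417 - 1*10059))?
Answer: -1/44440 ≈ -2.2502e-5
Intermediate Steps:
t = 36 (t = 6² = 36)
1/(t + (-34417 - 1*10059)) = 1/(36 + (-34417 - 1*10059)) = 1/(36 + (-34417 - 10059)) = 1/(36 - 44476) = 1/(-44440) = -1/44440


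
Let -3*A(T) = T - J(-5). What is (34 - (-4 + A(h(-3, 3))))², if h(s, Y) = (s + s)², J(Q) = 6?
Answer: 2304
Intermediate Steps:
h(s, Y) = 4*s² (h(s, Y) = (2*s)² = 4*s²)
A(T) = 2 - T/3 (A(T) = -(T - 1*6)/3 = -(T - 6)/3 = -(-6 + T)/3 = 2 - T/3)
(34 - (-4 + A(h(-3, 3))))² = (34 - (-4 + (2 - 4*(-3)²/3)))² = (34 - (-4 + (2 - 4*9/3)))² = (34 - (-4 + (2 - ⅓*36)))² = (34 - (-4 + (2 - 12)))² = (34 - (-4 - 10))² = (34 - 1*(-14))² = (34 + 14)² = 48² = 2304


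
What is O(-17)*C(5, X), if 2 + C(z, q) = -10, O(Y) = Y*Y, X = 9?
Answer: -3468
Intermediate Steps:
O(Y) = Y**2
C(z, q) = -12 (C(z, q) = -2 - 10 = -12)
O(-17)*C(5, X) = (-17)**2*(-12) = 289*(-12) = -3468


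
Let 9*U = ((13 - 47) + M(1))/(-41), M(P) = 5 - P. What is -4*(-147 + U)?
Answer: 72284/123 ≈ 587.67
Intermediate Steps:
U = 10/123 (U = (((13 - 47) + (5 - 1*1))/(-41))/9 = ((-34 + (5 - 1))*(-1/41))/9 = ((-34 + 4)*(-1/41))/9 = (-30*(-1/41))/9 = (⅑)*(30/41) = 10/123 ≈ 0.081301)
-4*(-147 + U) = -4*(-147 + 10/123) = -4*(-18071/123) = 72284/123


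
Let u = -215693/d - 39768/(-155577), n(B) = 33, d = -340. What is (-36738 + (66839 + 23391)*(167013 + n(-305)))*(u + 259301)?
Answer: 34540202572604700683427/8816030 ≈ 3.9179e+15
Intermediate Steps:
u = 11190130327/17632060 (u = -215693/(-340) - 39768/(-155577) = -215693*(-1/340) - 39768*(-1/155577) = 215693/340 + 13256/51859 = 11190130327/17632060 ≈ 634.65)
(-36738 + (66839 + 23391)*(167013 + n(-305)))*(u + 259301) = (-36738 + (66839 + 23391)*(167013 + 33))*(11190130327/17632060 + 259301) = (-36738 + 90230*167046)*(4583200920387/17632060) = (-36738 + 15072560580)*(4583200920387/17632060) = 15072523842*(4583200920387/17632060) = 34540202572604700683427/8816030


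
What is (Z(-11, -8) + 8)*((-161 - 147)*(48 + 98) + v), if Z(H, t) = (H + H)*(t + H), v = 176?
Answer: -19081392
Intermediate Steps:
Z(H, t) = 2*H*(H + t) (Z(H, t) = (2*H)*(H + t) = 2*H*(H + t))
(Z(-11, -8) + 8)*((-161 - 147)*(48 + 98) + v) = (2*(-11)*(-11 - 8) + 8)*((-161 - 147)*(48 + 98) + 176) = (2*(-11)*(-19) + 8)*(-308*146 + 176) = (418 + 8)*(-44968 + 176) = 426*(-44792) = -19081392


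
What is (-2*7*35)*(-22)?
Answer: 10780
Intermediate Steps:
(-2*7*35)*(-22) = -14*35*(-22) = -490*(-22) = 10780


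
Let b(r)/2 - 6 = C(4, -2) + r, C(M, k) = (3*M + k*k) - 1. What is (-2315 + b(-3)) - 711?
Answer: -2990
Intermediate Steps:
C(M, k) = -1 + k² + 3*M (C(M, k) = (3*M + k²) - 1 = (k² + 3*M) - 1 = -1 + k² + 3*M)
b(r) = 42 + 2*r (b(r) = 12 + 2*((-1 + (-2)² + 3*4) + r) = 12 + 2*((-1 + 4 + 12) + r) = 12 + 2*(15 + r) = 12 + (30 + 2*r) = 42 + 2*r)
(-2315 + b(-3)) - 711 = (-2315 + (42 + 2*(-3))) - 711 = (-2315 + (42 - 6)) - 711 = (-2315 + 36) - 711 = -2279 - 711 = -2990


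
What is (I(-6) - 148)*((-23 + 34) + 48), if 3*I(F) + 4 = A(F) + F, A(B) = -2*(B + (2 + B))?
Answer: -25606/3 ≈ -8535.3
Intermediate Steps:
A(B) = -4 - 4*B (A(B) = -2*(2 + 2*B) = -4 - 4*B)
I(F) = -8/3 - F (I(F) = -4/3 + ((-4 - 4*F) + F)/3 = -4/3 + (-4 - 3*F)/3 = -4/3 + (-4/3 - F) = -8/3 - F)
(I(-6) - 148)*((-23 + 34) + 48) = ((-8/3 - 1*(-6)) - 148)*((-23 + 34) + 48) = ((-8/3 + 6) - 148)*(11 + 48) = (10/3 - 148)*59 = -434/3*59 = -25606/3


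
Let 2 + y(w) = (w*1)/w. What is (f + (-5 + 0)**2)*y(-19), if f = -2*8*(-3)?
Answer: -73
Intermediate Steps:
f = 48 (f = -16*(-3) = 48)
y(w) = -1 (y(w) = -2 + (w*1)/w = -2 + w/w = -2 + 1 = -1)
(f + (-5 + 0)**2)*y(-19) = (48 + (-5 + 0)**2)*(-1) = (48 + (-5)**2)*(-1) = (48 + 25)*(-1) = 73*(-1) = -73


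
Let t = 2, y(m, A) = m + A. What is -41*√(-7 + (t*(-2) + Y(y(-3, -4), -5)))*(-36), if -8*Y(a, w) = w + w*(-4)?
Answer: 369*I*√206 ≈ 5296.1*I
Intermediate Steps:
y(m, A) = A + m
Y(a, w) = 3*w/8 (Y(a, w) = -(w + w*(-4))/8 = -(w - 4*w)/8 = -(-3)*w/8 = 3*w/8)
-41*√(-7 + (t*(-2) + Y(y(-3, -4), -5)))*(-36) = -41*√(-7 + (2*(-2) + (3/8)*(-5)))*(-36) = -41*√(-7 + (-4 - 15/8))*(-36) = -41*√(-7 - 47/8)*(-36) = -41*I*√206/4*(-36) = 369*I*√206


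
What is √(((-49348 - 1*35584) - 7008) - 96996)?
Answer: 2*I*√47234 ≈ 434.67*I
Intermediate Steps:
√(((-49348 - 1*35584) - 7008) - 96996) = √(((-49348 - 35584) - 7008) - 96996) = √((-84932 - 7008) - 96996) = √(-91940 - 96996) = √(-188936) = 2*I*√47234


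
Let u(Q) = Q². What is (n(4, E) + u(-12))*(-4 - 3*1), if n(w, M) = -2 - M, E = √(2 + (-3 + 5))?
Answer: -980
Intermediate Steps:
E = 2 (E = √(2 + 2) = √4 = 2)
(n(4, E) + u(-12))*(-4 - 3*1) = ((-2 - 1*2) + (-12)²)*(-4 - 3*1) = ((-2 - 2) + 144)*(-4 - 3) = (-4 + 144)*(-7) = 140*(-7) = -980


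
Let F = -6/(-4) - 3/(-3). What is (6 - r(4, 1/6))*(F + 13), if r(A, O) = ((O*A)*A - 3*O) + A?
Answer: -31/12 ≈ -2.5833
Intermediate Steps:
r(A, O) = A - 3*O + O*A² (r(A, O) = ((A*O)*A - 3*O) + A = (O*A² - 3*O) + A = (-3*O + O*A²) + A = A - 3*O + O*A²)
F = 5/2 (F = -6*(-¼) - 3*(-⅓) = 3/2 + 1 = 5/2 ≈ 2.5000)
(6 - r(4, 1/6))*(F + 13) = (6 - (4 - 3/6 + 4²/6))*(5/2 + 13) = (6 - (4 - 3*⅙ + (⅙)*16))*(31/2) = (6 - (4 - ½ + 8/3))*(31/2) = (6 - 1*37/6)*(31/2) = (6 - 37/6)*(31/2) = -⅙*31/2 = -31/12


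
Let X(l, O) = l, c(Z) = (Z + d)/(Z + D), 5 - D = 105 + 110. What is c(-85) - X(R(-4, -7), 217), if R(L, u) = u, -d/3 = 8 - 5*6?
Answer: 2084/295 ≈ 7.0644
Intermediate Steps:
D = -210 (D = 5 - (105 + 110) = 5 - 1*215 = 5 - 215 = -210)
d = 66 (d = -3*(8 - 5*6) = -3*(8 - 30) = -3*(-22) = 66)
c(Z) = (66 + Z)/(-210 + Z) (c(Z) = (Z + 66)/(Z - 210) = (66 + Z)/(-210 + Z))
c(-85) - X(R(-4, -7), 217) = (66 - 85)/(-210 - 85) - 1*(-7) = -19/(-295) + 7 = -1/295*(-19) + 7 = 19/295 + 7 = 2084/295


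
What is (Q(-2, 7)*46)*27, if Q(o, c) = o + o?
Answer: -4968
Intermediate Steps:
Q(o, c) = 2*o
(Q(-2, 7)*46)*27 = ((2*(-2))*46)*27 = -4*46*27 = -184*27 = -4968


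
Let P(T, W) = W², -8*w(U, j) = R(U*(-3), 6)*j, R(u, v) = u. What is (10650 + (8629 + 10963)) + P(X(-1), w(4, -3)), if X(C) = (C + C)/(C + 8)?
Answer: 121049/4 ≈ 30262.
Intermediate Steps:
X(C) = 2*C/(8 + C) (X(C) = (2*C)/(8 + C) = 2*C/(8 + C))
w(U, j) = 3*U*j/8 (w(U, j) = -U*(-3)*j/8 = -(-3*U)*j/8 = -(-3)*U*j/8 = 3*U*j/8)
(10650 + (8629 + 10963)) + P(X(-1), w(4, -3)) = (10650 + (8629 + 10963)) + ((3/8)*4*(-3))² = (10650 + 19592) + (-9/2)² = 30242 + 81/4 = 121049/4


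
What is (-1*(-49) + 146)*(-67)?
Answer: -13065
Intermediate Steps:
(-1*(-49) + 146)*(-67) = (49 + 146)*(-67) = 195*(-67) = -13065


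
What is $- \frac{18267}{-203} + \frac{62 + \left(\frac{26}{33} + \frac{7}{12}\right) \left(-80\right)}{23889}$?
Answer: $\frac{14400232457}{160032411} \approx 89.983$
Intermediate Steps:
$- \frac{18267}{-203} + \frac{62 + \left(\frac{26}{33} + \frac{7}{12}\right) \left(-80\right)}{23889} = \left(-18267\right) \left(- \frac{1}{203}\right) + \left(62 + \left(26 \cdot \frac{1}{33} + 7 \cdot \frac{1}{12}\right) \left(-80\right)\right) \frac{1}{23889} = \frac{18267}{203} + \left(62 + \left(\frac{26}{33} + \frac{7}{12}\right) \left(-80\right)\right) \frac{1}{23889} = \frac{18267}{203} + \left(62 + \frac{181}{132} \left(-80\right)\right) \frac{1}{23889} = \frac{18267}{203} + \left(62 - \frac{3620}{33}\right) \frac{1}{23889} = \frac{18267}{203} - \frac{1574}{788337} = \frac{14400232457}{160032411}$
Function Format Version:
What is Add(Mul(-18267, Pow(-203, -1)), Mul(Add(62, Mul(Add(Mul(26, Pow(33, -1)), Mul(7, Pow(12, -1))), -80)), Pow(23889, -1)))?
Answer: Rational(14400232457, 160032411) ≈ 89.983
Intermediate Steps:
Add(Mul(-18267, Pow(-203, -1)), Mul(Add(62, Mul(Add(Mul(26, Pow(33, -1)), Mul(7, Pow(12, -1))), -80)), Pow(23889, -1))) = Add(Mul(-18267, Rational(-1, 203)), Mul(Add(62, Mul(Add(Mul(26, Rational(1, 33)), Mul(7, Rational(1, 12))), -80)), Rational(1, 23889))) = Add(Rational(18267, 203), Mul(Add(62, Mul(Add(Rational(26, 33), Rational(7, 12)), -80)), Rational(1, 23889))) = Add(Rational(18267, 203), Mul(Add(62, Mul(Rational(181, 132), -80)), Rational(1, 23889))) = Add(Rational(18267, 203), Mul(Add(62, Rational(-3620, 33)), Rational(1, 23889))) = Add(Rational(18267, 203), Mul(Rational(-1574, 33), Rational(1, 23889))) = Add(Rational(18267, 203), Rational(-1574, 788337)) = Rational(14400232457, 160032411)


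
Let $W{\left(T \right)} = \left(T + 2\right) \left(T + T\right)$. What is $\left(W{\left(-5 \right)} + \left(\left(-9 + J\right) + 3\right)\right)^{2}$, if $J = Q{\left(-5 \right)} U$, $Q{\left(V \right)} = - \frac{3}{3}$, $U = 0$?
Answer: $576$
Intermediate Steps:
$Q{\left(V \right)} = -1$ ($Q{\left(V \right)} = \left(-3\right) \frac{1}{3} = -1$)
$W{\left(T \right)} = 2 T \left(2 + T\right)$ ($W{\left(T \right)} = \left(2 + T\right) 2 T = 2 T \left(2 + T\right)$)
$J = 0$ ($J = \left(-1\right) 0 = 0$)
$\left(W{\left(-5 \right)} + \left(\left(-9 + J\right) + 3\right)\right)^{2} = \left(2 \left(-5\right) \left(2 - 5\right) + \left(\left(-9 + 0\right) + 3\right)\right)^{2} = \left(2 \left(-5\right) \left(-3\right) + \left(-9 + 3\right)\right)^{2} = \left(30 - 6\right)^{2} = 24^{2} = 576$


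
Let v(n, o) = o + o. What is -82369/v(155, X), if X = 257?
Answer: -82369/514 ≈ -160.25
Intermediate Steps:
v(n, o) = 2*o
-82369/v(155, X) = -82369/(2*257) = -82369/514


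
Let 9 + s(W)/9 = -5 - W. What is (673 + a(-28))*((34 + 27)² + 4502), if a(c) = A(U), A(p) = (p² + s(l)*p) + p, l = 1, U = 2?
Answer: 3363207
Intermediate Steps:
s(W) = -126 - 9*W (s(W) = -81 + 9*(-5 - W) = -81 + (-45 - 9*W) = -126 - 9*W)
A(p) = p² - 134*p (A(p) = (p² + (-126 - 9*1)*p) + p = (p² + (-126 - 9)*p) + p = (p² - 135*p) + p = p² - 134*p)
a(c) = -264 (a(c) = 2*(-134 + 2) = 2*(-132) = -264)
(673 + a(-28))*((34 + 27)² + 4502) = (673 - 264)*((34 + 27)² + 4502) = 409*(61² + 4502) = 409*(3721 + 4502) = 409*8223 = 3363207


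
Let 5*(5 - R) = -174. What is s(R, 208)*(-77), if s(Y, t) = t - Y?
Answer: -64757/5 ≈ -12951.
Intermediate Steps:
R = 199/5 (R = 5 - ⅕*(-174) = 5 + 174/5 = 199/5 ≈ 39.800)
s(R, 208)*(-77) = (208 - 1*199/5)*(-77) = (208 - 199/5)*(-77) = (841/5)*(-77) = -64757/5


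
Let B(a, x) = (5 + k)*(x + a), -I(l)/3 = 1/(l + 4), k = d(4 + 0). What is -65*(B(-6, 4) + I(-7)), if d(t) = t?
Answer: 1105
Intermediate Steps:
k = 4 (k = 4 + 0 = 4)
I(l) = -3/(4 + l) (I(l) = -3/(l + 4) = -3/(4 + l))
B(a, x) = 9*a + 9*x (B(a, x) = (5 + 4)*(x + a) = 9*(a + x) = 9*a + 9*x)
-65*(B(-6, 4) + I(-7)) = -65*((9*(-6) + 9*4) - 3/(4 - 7)) = -65*((-54 + 36) - 3/(-3)) = -65*(-18 - 3*(-⅓)) = -65*(-18 + 1) = -65*(-17) = 1105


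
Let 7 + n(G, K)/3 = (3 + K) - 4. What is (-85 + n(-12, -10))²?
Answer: 19321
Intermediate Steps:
n(G, K) = -24 + 3*K (n(G, K) = -21 + 3*((3 + K) - 4) = -21 + 3*(-1 + K) = -21 + (-3 + 3*K) = -24 + 3*K)
(-85 + n(-12, -10))² = (-85 + (-24 + 3*(-10)))² = (-85 + (-24 - 30))² = (-85 - 54)² = (-139)² = 19321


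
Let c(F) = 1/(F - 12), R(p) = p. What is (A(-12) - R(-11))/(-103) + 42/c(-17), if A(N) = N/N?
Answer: -125466/103 ≈ -1218.1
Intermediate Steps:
A(N) = 1
c(F) = 1/(-12 + F)
(A(-12) - R(-11))/(-103) + 42/c(-17) = (1 - 1*(-11))/(-103) + 42/(1/(-12 - 17)) = (1 + 11)*(-1/103) + 42/(1/(-29)) = 12*(-1/103) + 42/(-1/29) = -12/103 + 42*(-29) = -12/103 - 1218 = -125466/103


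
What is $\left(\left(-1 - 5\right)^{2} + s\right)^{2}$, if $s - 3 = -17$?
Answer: $484$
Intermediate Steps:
$s = -14$ ($s = 3 - 17 = -14$)
$\left(\left(-1 - 5\right)^{2} + s\right)^{2} = \left(\left(-1 - 5\right)^{2} - 14\right)^{2} = \left(\left(-6\right)^{2} - 14\right)^{2} = \left(36 - 14\right)^{2} = 22^{2} = 484$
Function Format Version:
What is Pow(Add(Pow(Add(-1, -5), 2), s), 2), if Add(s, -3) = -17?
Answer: 484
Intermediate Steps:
s = -14 (s = Add(3, -17) = -14)
Pow(Add(Pow(Add(-1, -5), 2), s), 2) = Pow(Add(Pow(Add(-1, -5), 2), -14), 2) = Pow(Add(Pow(-6, 2), -14), 2) = Pow(Add(36, -14), 2) = Pow(22, 2) = 484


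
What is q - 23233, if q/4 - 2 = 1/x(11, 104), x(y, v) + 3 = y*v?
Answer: -26499721/1141 ≈ -23225.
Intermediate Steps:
x(y, v) = -3 + v*y (x(y, v) = -3 + y*v = -3 + v*y)
q = 9132/1141 (q = 8 + 4/(-3 + 104*11) = 8 + 4/(-3 + 1144) = 8 + 4/1141 = 9132/1141 ≈ 8.0035)
q - 23233 = 9132/1141 - 23233 = -26499721/1141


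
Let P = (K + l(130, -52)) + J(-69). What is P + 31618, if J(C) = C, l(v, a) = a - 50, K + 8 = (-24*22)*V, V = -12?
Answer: 37775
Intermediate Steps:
K = 6328 (K = -8 - 24*22*(-12) = -8 - 528*(-12) = -8 + 6336 = 6328)
l(v, a) = -50 + a
P = 6157 (P = (6328 + (-50 - 52)) - 69 = (6328 - 102) - 69 = 6226 - 69 = 6157)
P + 31618 = 6157 + 31618 = 37775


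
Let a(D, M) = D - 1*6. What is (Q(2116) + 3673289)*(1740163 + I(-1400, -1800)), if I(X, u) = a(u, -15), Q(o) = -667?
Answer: 6384328162054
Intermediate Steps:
a(D, M) = -6 + D (a(D, M) = D - 6 = -6 + D)
I(X, u) = -6 + u
(Q(2116) + 3673289)*(1740163 + I(-1400, -1800)) = (-667 + 3673289)*(1740163 + (-6 - 1800)) = 3672622*(1740163 - 1806) = 3672622*1738357 = 6384328162054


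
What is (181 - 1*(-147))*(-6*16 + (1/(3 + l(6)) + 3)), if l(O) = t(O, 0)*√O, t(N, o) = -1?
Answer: -30176 + 328*√6/3 ≈ -29908.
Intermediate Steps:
l(O) = -√O
(181 - 1*(-147))*(-6*16 + (1/(3 + l(6)) + 3)) = (181 - 1*(-147))*(-6*16 + (1/(3 - √6) + 3)) = (181 + 147)*(-96 + (3 + 1/(3 - √6))) = 328*(-93 + 1/(3 - √6)) = -30504 + 328/(3 - √6)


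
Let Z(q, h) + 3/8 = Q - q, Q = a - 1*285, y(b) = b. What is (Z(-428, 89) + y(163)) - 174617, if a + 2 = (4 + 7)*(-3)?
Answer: -1394771/8 ≈ -1.7435e+5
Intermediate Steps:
a = -35 (a = -2 + (4 + 7)*(-3) = -2 + 11*(-3) = -2 - 33 = -35)
Q = -320 (Q = -35 - 1*285 = -35 - 285 = -320)
Z(q, h) = -2563/8 - q (Z(q, h) = -3/8 + (-320 - q) = -2563/8 - q)
(Z(-428, 89) + y(163)) - 174617 = ((-2563/8 - 1*(-428)) + 163) - 174617 = ((-2563/8 + 428) + 163) - 174617 = (861/8 + 163) - 174617 = 2165/8 - 174617 = -1394771/8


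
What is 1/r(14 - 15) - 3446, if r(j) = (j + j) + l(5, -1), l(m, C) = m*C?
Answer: -24123/7 ≈ -3446.1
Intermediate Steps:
l(m, C) = C*m
r(j) = -5 + 2*j (r(j) = (j + j) - 1*5 = 2*j - 5 = -5 + 2*j)
1/r(14 - 15) - 3446 = 1/(-5 + 2*(14 - 15)) - 3446 = 1/(-5 + 2*(-1)) - 3446 = 1/(-5 - 2) - 3446 = 1/(-7) - 3446 = -⅐ - 3446 = -24123/7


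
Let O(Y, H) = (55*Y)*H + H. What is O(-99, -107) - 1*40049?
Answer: 542459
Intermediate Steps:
O(Y, H) = H + 55*H*Y (O(Y, H) = 55*H*Y + H = H + 55*H*Y)
O(-99, -107) - 1*40049 = -107*(1 + 55*(-99)) - 1*40049 = -107*(1 - 5445) - 40049 = -107*(-5444) - 40049 = 582508 - 40049 = 542459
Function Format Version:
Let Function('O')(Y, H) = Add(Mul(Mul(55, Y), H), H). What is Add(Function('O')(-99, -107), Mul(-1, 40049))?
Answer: 542459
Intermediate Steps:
Function('O')(Y, H) = Add(H, Mul(55, H, Y)) (Function('O')(Y, H) = Add(Mul(55, H, Y), H) = Add(H, Mul(55, H, Y)))
Add(Function('O')(-99, -107), Mul(-1, 40049)) = Add(Mul(-107, Add(1, Mul(55, -99))), Mul(-1, 40049)) = Add(Mul(-107, Add(1, -5445)), -40049) = Add(Mul(-107, -5444), -40049) = Add(582508, -40049) = 542459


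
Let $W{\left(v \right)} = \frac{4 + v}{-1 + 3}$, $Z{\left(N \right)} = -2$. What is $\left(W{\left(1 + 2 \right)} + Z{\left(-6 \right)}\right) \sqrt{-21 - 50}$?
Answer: $\frac{3 i \sqrt{71}}{2} \approx 12.639 i$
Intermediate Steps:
$W{\left(v \right)} = 2 + \frac{v}{2}$ ($W{\left(v \right)} = \frac{4 + v}{2} = \left(4 + v\right) \frac{1}{2} = 2 + \frac{v}{2}$)
$\left(W{\left(1 + 2 \right)} + Z{\left(-6 \right)}\right) \sqrt{-21 - 50} = \left(\left(2 + \frac{1 + 2}{2}\right) - 2\right) \sqrt{-21 - 50} = \left(\left(2 + \frac{1}{2} \cdot 3\right) - 2\right) \sqrt{-71} = \left(\left(2 + \frac{3}{2}\right) - 2\right) i \sqrt{71} = \left(\frac{7}{2} - 2\right) i \sqrt{71} = \frac{3 i \sqrt{71}}{2}$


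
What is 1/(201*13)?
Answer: 1/2613 ≈ 0.00038270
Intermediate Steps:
1/(201*13) = 1/2613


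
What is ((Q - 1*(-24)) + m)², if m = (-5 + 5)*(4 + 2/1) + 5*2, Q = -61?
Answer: 729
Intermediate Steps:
m = 10 (m = 0*(4 + 2*1) + 10 = 0*(4 + 2) + 10 = 0*6 + 10 = 0 + 10 = 10)
((Q - 1*(-24)) + m)² = ((-61 - 1*(-24)) + 10)² = ((-61 + 24) + 10)² = (-37 + 10)² = (-27)² = 729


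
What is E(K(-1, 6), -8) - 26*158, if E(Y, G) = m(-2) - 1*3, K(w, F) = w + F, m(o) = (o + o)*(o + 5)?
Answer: -4123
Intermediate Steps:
m(o) = 2*o*(5 + o) (m(o) = (2*o)*(5 + o) = 2*o*(5 + o))
K(w, F) = F + w
E(Y, G) = -15 (E(Y, G) = 2*(-2)*(5 - 2) - 1*3 = 2*(-2)*3 - 3 = -12 - 3 = -15)
E(K(-1, 6), -8) - 26*158 = -15 - 26*158 = -15 - 4108 = -4123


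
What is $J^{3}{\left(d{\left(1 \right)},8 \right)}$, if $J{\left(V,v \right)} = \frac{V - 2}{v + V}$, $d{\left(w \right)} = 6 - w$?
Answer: $\frac{27}{2197} \approx 0.012289$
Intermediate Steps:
$J{\left(V,v \right)} = \frac{-2 + V}{V + v}$
$J^{3}{\left(d{\left(1 \right)},8 \right)} = \left(\frac{-2 + \left(6 - 1\right)}{\left(6 - 1\right) + 8}\right)^{3} = \left(\frac{-2 + 5}{5 + 8}\right)^{3} = \left(\frac{1}{13} \cdot 3\right)^{3} = \left(\frac{3}{13}\right)^{3} = \frac{27}{2197}$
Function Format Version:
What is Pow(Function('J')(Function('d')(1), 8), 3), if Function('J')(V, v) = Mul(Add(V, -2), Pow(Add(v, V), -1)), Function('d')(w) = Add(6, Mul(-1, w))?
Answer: Rational(27, 2197) ≈ 0.012289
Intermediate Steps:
Function('J')(V, v) = Mul(Pow(Add(V, v), -1), Add(-2, V)) (Function('J')(V, v) = Mul(Add(-2, V), Pow(Add(V, v), -1)) = Mul(Pow(Add(V, v), -1), Add(-2, V)))
Pow(Function('J')(Function('d')(1), 8), 3) = Pow(Mul(Pow(Add(Add(6, Mul(-1, 1)), 8), -1), Add(-2, Add(6, Mul(-1, 1)))), 3) = Pow(Mul(Pow(Add(Add(6, -1), 8), -1), Add(-2, Add(6, -1))), 3) = Pow(Mul(Pow(Add(5, 8), -1), Add(-2, 5)), 3) = Pow(Mul(Pow(13, -1), 3), 3) = Pow(Mul(Rational(1, 13), 3), 3) = Pow(Rational(3, 13), 3) = Rational(27, 2197)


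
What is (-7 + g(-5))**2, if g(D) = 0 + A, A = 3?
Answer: 16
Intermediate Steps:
g(D) = 3 (g(D) = 0 + 3 = 3)
(-7 + g(-5))**2 = (-7 + 3)**2 = (-4)**2 = 16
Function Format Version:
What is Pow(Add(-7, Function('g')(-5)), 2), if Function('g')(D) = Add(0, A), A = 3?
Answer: 16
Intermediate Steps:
Function('g')(D) = 3 (Function('g')(D) = Add(0, 3) = 3)
Pow(Add(-7, Function('g')(-5)), 2) = Pow(Add(-7, 3), 2) = Pow(-4, 2) = 16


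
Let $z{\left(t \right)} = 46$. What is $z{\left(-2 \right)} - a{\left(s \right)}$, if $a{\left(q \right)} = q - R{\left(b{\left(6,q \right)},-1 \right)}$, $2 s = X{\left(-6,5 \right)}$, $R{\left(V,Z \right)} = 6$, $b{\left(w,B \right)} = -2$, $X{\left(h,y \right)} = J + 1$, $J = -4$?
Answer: $\frac{107}{2} \approx 53.5$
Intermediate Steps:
$X{\left(h,y \right)} = -3$ ($X{\left(h,y \right)} = -4 + 1 = -3$)
$s = - \frac{3}{2}$ ($s = \frac{1}{2} \left(-3\right) = - \frac{3}{2} \approx -1.5$)
$a{\left(q \right)} = -6 + q$ ($a{\left(q \right)} = q - 6 = -6 + q$)
$z{\left(-2 \right)} - a{\left(s \right)} = 46 - \left(-6 - \frac{3}{2}\right) = 46 - - \frac{15}{2} = 46 + \frac{15}{2} = \frac{107}{2}$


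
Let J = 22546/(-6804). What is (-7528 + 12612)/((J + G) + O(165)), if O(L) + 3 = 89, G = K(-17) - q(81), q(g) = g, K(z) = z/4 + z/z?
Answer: -34591536/10639 ≈ -3251.4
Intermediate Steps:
J = -11273/3402 (J = 22546*(-1/6804) = -11273/3402 ≈ -3.3136)
K(z) = 1 + z/4 (K(z) = z*(¼) + 1 = z/4 + 1 = 1 + z/4)
G = -337/4 (G = (1 + (¼)*(-17)) - 1*81 = (1 - 17/4) - 81 = -13/4 - 81 = -337/4 ≈ -84.250)
O(L) = 86 (O(L) = -3 + 89 = 86)
(-7528 + 12612)/((J + G) + O(165)) = (-7528 + 12612)/((-11273/3402 - 337/4) + 86) = 5084/(-595783/6804 + 86) = 5084/(-10639/6804) = 5084*(-6804/10639) = -34591536/10639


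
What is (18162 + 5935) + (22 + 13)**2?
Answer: 25322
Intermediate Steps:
(18162 + 5935) + (22 + 13)**2 = 24097 + 35**2 = 24097 + 1225 = 25322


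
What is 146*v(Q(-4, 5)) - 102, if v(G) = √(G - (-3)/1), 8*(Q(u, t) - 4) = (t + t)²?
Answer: -102 + 73*√78 ≈ 542.72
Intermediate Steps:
Q(u, t) = 4 + t²/2 (Q(u, t) = 4 + (t + t)²/8 = 4 + (2*t)²/8 = 4 + (4*t²)/8 = 4 + t²/2)
v(G) = √(3 + G) (v(G) = √(G - (-3)) = √(G - 1*(-3)) = √(G + 3) = √(3 + G))
146*v(Q(-4, 5)) - 102 = 146*√(3 + (4 + (½)*5²)) - 102 = 146*√(3 + (4 + (½)*25)) - 102 = 146*√(3 + (4 + 25/2)) - 102 = 146*√(3 + 33/2) - 102 = 146*√(39/2) - 102 = 146*(√78/2) - 102 = 73*√78 - 102 = -102 + 73*√78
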